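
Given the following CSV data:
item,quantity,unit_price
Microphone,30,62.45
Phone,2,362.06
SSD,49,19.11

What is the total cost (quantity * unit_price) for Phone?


Row: Phone
quantity = 2
unit_price = 362.06
total = 2 * 362.06 = 724.12

ANSWER: 724.12


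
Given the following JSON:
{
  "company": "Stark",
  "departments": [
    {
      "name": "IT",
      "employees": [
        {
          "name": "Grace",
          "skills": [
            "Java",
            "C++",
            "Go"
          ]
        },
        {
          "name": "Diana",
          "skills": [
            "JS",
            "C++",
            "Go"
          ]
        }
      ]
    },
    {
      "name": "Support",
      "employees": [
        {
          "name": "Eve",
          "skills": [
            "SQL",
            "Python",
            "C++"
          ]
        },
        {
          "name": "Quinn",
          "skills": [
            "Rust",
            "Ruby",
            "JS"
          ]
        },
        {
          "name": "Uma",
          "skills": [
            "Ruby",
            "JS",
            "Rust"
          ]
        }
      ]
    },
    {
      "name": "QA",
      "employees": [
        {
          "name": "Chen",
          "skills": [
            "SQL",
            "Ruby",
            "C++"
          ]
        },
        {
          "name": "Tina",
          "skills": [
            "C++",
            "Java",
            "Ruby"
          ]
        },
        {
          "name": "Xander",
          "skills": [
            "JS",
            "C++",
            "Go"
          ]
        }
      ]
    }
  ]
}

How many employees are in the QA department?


Path: departments[2].employees
Count: 3

ANSWER: 3


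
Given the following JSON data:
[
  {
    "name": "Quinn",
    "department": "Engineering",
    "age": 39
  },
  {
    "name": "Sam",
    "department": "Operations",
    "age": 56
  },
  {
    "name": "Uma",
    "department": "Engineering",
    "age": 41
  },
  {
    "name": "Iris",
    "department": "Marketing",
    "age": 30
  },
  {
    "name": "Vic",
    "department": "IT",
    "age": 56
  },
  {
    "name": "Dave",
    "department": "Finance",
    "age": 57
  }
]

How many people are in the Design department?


Scanning records for department = Design
  No matches found
Count: 0

ANSWER: 0


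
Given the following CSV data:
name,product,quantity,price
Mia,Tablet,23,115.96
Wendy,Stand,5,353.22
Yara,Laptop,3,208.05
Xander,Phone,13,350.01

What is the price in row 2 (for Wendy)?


Row 2: Wendy
Column 'price' = 353.22

ANSWER: 353.22


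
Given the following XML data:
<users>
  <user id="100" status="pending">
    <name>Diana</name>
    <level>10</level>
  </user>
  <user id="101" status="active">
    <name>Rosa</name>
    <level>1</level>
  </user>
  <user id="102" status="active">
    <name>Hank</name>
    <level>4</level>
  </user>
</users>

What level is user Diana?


Finding user: Diana
<level>10</level>

ANSWER: 10


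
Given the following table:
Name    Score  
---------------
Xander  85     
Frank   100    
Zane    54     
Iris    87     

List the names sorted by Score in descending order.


Sorting by Score (descending):
  Frank: 100
  Iris: 87
  Xander: 85
  Zane: 54


ANSWER: Frank, Iris, Xander, Zane


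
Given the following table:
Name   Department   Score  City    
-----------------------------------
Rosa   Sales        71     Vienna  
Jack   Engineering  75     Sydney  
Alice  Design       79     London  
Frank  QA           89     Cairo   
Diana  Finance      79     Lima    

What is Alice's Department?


Row 3: Alice
Department = Design

ANSWER: Design


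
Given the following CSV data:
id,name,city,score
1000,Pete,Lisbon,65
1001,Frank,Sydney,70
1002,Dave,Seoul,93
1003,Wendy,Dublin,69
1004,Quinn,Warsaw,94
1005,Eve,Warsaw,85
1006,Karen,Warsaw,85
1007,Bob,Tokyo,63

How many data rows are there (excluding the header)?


Counting rows (excluding header):
Header: id,name,city,score
Data rows: 8

ANSWER: 8


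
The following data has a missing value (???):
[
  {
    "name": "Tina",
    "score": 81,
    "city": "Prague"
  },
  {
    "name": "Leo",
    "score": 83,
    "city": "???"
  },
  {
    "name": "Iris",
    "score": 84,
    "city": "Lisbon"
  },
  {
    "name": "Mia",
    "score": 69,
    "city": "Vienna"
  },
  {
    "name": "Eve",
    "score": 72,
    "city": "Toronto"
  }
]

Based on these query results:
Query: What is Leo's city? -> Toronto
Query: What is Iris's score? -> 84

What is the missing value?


The missing value is Leo's city
From query: Leo's city = Toronto

ANSWER: Toronto


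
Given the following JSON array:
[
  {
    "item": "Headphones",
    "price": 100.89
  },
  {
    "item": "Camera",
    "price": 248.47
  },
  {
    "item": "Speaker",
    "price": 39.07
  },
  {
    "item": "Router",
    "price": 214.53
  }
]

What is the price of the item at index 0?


Array index 0 -> Headphones
price = 100.89

ANSWER: 100.89


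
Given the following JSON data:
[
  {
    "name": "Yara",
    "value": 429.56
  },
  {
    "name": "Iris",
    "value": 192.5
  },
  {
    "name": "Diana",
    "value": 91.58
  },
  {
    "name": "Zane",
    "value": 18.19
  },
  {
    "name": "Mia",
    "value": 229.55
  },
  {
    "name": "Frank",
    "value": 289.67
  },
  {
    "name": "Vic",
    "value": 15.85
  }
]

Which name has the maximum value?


Comparing values:
  Yara: 429.56
  Iris: 192.5
  Diana: 91.58
  Zane: 18.19
  Mia: 229.55
  Frank: 289.67
  Vic: 15.85
Maximum: Yara (429.56)

ANSWER: Yara


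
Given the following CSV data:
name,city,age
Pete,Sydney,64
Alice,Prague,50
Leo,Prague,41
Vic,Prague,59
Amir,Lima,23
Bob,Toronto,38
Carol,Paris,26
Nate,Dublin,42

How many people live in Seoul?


Scanning city column for 'Seoul':
Total matches: 0

ANSWER: 0


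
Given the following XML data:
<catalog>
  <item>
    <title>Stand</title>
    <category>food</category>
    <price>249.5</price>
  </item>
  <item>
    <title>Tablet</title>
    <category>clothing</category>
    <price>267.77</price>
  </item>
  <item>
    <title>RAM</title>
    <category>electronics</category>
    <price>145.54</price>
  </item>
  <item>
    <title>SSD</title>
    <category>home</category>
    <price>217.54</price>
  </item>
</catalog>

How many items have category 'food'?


Scanning <item> elements for <category>food</category>:
  Item 1: Stand -> MATCH
Count: 1

ANSWER: 1


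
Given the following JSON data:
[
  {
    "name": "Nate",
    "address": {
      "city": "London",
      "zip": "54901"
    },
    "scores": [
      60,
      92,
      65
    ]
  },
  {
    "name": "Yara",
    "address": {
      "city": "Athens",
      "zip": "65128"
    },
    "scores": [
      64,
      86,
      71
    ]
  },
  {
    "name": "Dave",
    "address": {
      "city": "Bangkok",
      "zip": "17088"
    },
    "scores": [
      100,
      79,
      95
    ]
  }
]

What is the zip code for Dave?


Path: records[2].address.zip
Value: 17088

ANSWER: 17088


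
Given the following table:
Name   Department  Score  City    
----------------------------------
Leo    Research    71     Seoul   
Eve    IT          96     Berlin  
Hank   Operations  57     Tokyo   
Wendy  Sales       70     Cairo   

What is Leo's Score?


Row 1: Leo
Score = 71

ANSWER: 71


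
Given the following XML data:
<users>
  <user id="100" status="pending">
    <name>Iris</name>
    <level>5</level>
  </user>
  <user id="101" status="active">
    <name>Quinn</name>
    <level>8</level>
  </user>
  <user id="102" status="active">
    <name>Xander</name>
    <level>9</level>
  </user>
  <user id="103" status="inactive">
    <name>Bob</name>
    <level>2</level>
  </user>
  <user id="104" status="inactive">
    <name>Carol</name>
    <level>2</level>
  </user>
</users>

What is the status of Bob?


Finding user with name = Bob
user id="103" status="inactive"

ANSWER: inactive


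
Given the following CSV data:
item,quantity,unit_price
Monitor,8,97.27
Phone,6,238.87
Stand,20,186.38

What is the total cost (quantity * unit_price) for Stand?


Row: Stand
quantity = 20
unit_price = 186.38
total = 20 * 186.38 = 3727.6

ANSWER: 3727.6


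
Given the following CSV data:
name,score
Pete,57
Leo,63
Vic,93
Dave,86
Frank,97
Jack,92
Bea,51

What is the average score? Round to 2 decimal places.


Scores: 57, 63, 93, 86, 97, 92, 51
Sum = 539
Count = 7
Average = 539 / 7 = 77.00

ANSWER: 77.00


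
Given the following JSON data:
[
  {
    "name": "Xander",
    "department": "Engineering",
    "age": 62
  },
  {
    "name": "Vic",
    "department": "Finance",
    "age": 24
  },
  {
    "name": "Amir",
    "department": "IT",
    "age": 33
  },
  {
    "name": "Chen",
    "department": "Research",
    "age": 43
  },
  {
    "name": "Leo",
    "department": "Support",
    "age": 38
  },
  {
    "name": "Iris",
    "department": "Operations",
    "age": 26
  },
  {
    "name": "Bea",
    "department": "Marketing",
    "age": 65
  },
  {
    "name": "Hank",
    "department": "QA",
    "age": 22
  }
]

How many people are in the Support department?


Scanning records for department = Support
  Record 4: Leo
Count: 1

ANSWER: 1


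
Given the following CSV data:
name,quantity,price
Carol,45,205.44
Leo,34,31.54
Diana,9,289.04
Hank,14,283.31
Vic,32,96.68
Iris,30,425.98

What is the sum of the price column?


Values in 'price' column:
  Row 1: 205.44
  Row 2: 31.54
  Row 3: 289.04
  Row 4: 283.31
  Row 5: 96.68
  Row 6: 425.98
Sum = 205.44 + 31.54 + 289.04 + 283.31 + 96.68 + 425.98 = 1331.99

ANSWER: 1331.99


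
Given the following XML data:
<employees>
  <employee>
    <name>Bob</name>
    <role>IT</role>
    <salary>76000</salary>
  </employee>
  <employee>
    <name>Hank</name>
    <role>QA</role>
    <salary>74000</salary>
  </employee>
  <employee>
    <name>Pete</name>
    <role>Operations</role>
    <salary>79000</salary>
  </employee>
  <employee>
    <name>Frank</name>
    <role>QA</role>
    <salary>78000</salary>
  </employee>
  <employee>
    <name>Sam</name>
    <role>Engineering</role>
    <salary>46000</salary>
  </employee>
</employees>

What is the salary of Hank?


Searching for <employee> with <name>Hank</name>
Found at position 2
<salary>74000</salary>

ANSWER: 74000


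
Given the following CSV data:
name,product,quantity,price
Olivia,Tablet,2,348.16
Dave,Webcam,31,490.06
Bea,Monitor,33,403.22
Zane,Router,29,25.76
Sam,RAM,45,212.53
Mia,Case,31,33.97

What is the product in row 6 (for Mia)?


Row 6: Mia
Column 'product' = Case

ANSWER: Case


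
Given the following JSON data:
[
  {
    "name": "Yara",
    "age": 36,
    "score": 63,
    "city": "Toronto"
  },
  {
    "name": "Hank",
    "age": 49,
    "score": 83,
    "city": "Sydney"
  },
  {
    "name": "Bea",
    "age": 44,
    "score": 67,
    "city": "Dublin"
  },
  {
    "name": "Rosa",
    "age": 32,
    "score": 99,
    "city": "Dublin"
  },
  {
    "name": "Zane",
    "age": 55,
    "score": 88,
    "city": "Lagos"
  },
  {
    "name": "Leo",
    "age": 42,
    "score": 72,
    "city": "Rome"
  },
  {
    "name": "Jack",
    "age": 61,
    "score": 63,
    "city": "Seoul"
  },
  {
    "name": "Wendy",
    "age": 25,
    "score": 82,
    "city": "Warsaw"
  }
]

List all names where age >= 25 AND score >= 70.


Checking both conditions:
  Yara (age=36, score=63) -> no
  Hank (age=49, score=83) -> YES
  Bea (age=44, score=67) -> no
  Rosa (age=32, score=99) -> YES
  Zane (age=55, score=88) -> YES
  Leo (age=42, score=72) -> YES
  Jack (age=61, score=63) -> no
  Wendy (age=25, score=82) -> YES


ANSWER: Hank, Rosa, Zane, Leo, Wendy


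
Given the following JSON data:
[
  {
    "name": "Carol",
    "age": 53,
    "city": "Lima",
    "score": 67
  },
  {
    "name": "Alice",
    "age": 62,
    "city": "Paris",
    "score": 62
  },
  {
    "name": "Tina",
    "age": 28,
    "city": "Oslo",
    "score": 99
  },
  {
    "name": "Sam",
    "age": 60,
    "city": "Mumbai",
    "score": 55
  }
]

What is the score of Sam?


Looking up record where name = Sam
Record index: 3
Field 'score' = 55

ANSWER: 55


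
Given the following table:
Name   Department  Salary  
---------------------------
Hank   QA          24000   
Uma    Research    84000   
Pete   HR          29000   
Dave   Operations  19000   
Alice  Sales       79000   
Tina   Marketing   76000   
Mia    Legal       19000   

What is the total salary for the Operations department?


Operations department members:
  Dave: 19000
Total = 19000 = 19000

ANSWER: 19000


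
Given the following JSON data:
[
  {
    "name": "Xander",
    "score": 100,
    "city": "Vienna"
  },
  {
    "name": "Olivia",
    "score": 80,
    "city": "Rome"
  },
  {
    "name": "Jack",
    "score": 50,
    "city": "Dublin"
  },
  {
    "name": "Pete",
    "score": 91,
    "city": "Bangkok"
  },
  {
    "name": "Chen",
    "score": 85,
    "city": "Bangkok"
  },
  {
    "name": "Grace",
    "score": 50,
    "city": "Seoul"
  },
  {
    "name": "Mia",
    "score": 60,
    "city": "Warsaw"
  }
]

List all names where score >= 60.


Filtering records where score >= 60:
  Xander (score=100) -> YES
  Olivia (score=80) -> YES
  Jack (score=50) -> no
  Pete (score=91) -> YES
  Chen (score=85) -> YES
  Grace (score=50) -> no
  Mia (score=60) -> YES


ANSWER: Xander, Olivia, Pete, Chen, Mia


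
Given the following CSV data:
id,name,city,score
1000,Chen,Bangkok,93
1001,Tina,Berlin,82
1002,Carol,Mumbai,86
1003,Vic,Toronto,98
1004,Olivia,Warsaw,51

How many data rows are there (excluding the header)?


Counting rows (excluding header):
Header: id,name,city,score
Data rows: 5

ANSWER: 5


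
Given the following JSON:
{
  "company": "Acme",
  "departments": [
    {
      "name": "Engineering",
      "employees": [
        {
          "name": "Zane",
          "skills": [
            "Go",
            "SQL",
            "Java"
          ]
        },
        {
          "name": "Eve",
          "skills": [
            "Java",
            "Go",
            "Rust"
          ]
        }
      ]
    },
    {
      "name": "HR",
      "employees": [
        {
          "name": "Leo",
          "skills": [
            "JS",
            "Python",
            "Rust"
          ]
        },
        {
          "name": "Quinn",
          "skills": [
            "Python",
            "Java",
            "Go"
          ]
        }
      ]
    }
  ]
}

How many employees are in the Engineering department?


Path: departments[0].employees
Count: 2

ANSWER: 2


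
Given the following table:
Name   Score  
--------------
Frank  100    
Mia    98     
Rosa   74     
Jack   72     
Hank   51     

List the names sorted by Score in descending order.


Sorting by Score (descending):
  Frank: 100
  Mia: 98
  Rosa: 74
  Jack: 72
  Hank: 51


ANSWER: Frank, Mia, Rosa, Jack, Hank


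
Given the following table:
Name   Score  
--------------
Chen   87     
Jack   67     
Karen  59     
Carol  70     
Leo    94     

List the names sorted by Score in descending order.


Sorting by Score (descending):
  Leo: 94
  Chen: 87
  Carol: 70
  Jack: 67
  Karen: 59


ANSWER: Leo, Chen, Carol, Jack, Karen


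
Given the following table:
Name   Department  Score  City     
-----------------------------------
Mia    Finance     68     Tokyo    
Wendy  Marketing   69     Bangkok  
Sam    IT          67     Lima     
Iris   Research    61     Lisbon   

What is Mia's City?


Row 1: Mia
City = Tokyo

ANSWER: Tokyo


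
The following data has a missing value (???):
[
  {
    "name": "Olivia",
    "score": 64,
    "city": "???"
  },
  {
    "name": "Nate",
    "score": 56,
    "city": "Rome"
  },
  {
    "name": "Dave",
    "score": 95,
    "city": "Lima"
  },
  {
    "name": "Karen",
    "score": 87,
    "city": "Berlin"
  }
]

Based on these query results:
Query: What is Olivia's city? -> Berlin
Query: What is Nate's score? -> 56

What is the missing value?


The missing value is Olivia's city
From query: Olivia's city = Berlin

ANSWER: Berlin


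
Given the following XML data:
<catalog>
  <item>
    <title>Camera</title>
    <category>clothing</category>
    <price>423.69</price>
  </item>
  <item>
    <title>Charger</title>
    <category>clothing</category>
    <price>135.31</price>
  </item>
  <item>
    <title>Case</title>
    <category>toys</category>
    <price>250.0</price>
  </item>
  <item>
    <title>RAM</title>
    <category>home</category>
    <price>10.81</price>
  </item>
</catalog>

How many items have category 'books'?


Scanning <item> elements for <category>books</category>:
Count: 0

ANSWER: 0


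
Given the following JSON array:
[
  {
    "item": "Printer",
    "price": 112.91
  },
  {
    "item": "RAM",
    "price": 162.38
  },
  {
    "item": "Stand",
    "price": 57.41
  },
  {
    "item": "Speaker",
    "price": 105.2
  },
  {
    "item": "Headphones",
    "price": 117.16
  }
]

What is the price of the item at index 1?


Array index 1 -> RAM
price = 162.38

ANSWER: 162.38


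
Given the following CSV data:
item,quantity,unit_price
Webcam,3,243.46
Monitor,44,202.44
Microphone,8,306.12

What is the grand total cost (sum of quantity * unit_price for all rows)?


Computing row totals:
  Webcam: 3 * 243.46 = 730.38
  Monitor: 44 * 202.44 = 8907.36
  Microphone: 8 * 306.12 = 2448.96
Grand total = 730.38 + 8907.36 + 2448.96 = 12086.7

ANSWER: 12086.7


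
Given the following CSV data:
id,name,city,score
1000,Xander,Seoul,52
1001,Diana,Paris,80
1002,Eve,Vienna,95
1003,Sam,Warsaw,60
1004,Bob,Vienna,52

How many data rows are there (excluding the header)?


Counting rows (excluding header):
Header: id,name,city,score
Data rows: 5

ANSWER: 5


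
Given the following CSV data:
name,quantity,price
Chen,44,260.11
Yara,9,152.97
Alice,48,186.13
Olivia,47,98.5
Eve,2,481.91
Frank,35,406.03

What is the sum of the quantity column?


Values in 'quantity' column:
  Row 1: 44
  Row 2: 9
  Row 3: 48
  Row 4: 47
  Row 5: 2
  Row 6: 35
Sum = 44 + 9 + 48 + 47 + 2 + 35 = 185

ANSWER: 185


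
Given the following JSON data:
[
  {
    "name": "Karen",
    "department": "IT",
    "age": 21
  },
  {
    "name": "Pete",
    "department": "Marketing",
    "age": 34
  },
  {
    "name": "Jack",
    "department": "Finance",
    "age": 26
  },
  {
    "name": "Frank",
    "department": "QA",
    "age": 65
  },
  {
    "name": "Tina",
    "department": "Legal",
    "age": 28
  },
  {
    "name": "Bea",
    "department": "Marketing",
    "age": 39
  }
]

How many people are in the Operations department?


Scanning records for department = Operations
  No matches found
Count: 0

ANSWER: 0


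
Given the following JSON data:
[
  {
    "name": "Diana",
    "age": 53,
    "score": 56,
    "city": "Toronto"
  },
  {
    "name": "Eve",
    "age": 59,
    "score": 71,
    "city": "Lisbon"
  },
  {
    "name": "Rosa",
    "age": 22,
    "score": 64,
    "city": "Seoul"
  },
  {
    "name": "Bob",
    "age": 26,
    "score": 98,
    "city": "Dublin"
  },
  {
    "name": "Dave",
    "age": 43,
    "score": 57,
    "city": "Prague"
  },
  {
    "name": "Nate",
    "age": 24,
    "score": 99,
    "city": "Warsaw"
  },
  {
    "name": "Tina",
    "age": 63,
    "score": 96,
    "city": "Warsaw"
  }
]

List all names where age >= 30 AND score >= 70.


Checking both conditions:
  Diana (age=53, score=56) -> no
  Eve (age=59, score=71) -> YES
  Rosa (age=22, score=64) -> no
  Bob (age=26, score=98) -> no
  Dave (age=43, score=57) -> no
  Nate (age=24, score=99) -> no
  Tina (age=63, score=96) -> YES


ANSWER: Eve, Tina


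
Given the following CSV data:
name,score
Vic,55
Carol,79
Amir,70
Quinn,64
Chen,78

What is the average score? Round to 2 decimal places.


Scores: 55, 79, 70, 64, 78
Sum = 346
Count = 5
Average = 346 / 5 = 69.20

ANSWER: 69.20


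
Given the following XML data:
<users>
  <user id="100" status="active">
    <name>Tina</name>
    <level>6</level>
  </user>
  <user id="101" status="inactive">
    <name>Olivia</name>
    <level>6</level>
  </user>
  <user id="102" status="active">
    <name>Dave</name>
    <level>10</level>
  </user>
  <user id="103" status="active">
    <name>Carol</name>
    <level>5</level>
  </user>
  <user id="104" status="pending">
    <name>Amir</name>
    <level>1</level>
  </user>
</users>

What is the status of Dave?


Finding user with name = Dave
user id="102" status="active"

ANSWER: active


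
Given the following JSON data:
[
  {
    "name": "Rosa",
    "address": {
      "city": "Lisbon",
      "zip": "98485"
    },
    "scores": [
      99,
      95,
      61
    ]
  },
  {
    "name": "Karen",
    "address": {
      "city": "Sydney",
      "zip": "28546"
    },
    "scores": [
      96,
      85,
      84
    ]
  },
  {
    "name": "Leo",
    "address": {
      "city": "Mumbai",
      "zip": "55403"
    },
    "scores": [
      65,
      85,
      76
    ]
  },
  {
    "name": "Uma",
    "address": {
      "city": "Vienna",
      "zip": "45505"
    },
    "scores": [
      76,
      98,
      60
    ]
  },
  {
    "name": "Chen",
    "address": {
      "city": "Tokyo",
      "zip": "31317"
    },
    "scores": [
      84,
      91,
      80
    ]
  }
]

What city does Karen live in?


Path: records[1].address.city
Value: Sydney

ANSWER: Sydney


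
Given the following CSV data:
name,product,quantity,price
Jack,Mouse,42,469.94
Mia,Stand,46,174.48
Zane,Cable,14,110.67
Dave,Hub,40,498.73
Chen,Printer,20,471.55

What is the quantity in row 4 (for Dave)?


Row 4: Dave
Column 'quantity' = 40

ANSWER: 40


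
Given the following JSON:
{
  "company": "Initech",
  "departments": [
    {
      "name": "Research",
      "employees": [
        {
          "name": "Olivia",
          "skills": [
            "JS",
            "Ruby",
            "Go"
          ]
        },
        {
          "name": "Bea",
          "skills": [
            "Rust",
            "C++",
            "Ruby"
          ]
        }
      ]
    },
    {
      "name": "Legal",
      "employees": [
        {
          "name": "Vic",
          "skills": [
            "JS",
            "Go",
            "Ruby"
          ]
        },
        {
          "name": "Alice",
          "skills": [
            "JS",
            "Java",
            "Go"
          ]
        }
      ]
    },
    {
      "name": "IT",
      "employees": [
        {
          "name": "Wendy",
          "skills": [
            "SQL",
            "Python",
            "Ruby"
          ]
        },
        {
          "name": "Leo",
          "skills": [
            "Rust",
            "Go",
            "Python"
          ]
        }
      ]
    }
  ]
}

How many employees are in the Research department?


Path: departments[0].employees
Count: 2

ANSWER: 2


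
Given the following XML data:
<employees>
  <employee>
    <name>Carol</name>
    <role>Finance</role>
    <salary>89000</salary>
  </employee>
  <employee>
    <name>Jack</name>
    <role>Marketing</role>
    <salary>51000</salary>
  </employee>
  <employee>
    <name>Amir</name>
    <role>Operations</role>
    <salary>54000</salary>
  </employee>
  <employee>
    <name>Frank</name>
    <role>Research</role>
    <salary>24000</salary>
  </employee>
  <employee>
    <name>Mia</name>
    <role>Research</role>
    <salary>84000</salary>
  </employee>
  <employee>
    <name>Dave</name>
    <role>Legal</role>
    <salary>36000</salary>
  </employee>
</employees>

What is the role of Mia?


Searching for <employee> with <name>Mia</name>
Found at position 5
<role>Research</role>

ANSWER: Research


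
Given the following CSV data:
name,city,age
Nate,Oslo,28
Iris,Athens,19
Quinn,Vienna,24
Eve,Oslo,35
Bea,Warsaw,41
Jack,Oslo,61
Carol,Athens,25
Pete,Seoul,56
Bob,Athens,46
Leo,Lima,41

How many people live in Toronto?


Scanning city column for 'Toronto':
Total matches: 0

ANSWER: 0


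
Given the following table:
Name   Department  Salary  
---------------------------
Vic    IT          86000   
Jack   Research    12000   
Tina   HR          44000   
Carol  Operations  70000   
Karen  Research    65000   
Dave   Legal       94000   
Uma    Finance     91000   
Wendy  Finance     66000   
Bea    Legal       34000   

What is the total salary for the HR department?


HR department members:
  Tina: 44000
Total = 44000 = 44000

ANSWER: 44000


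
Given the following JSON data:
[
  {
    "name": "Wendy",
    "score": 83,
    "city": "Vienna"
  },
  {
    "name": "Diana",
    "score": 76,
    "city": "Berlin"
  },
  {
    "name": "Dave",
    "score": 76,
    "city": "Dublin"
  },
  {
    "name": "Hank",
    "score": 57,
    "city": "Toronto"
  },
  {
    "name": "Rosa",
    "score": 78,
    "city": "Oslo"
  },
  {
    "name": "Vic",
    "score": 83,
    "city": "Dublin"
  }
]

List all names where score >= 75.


Filtering records where score >= 75:
  Wendy (score=83) -> YES
  Diana (score=76) -> YES
  Dave (score=76) -> YES
  Hank (score=57) -> no
  Rosa (score=78) -> YES
  Vic (score=83) -> YES


ANSWER: Wendy, Diana, Dave, Rosa, Vic


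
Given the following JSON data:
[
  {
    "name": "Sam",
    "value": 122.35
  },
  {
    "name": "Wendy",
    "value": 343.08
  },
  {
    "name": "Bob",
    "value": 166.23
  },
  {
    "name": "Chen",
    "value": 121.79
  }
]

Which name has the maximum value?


Comparing values:
  Sam: 122.35
  Wendy: 343.08
  Bob: 166.23
  Chen: 121.79
Maximum: Wendy (343.08)

ANSWER: Wendy


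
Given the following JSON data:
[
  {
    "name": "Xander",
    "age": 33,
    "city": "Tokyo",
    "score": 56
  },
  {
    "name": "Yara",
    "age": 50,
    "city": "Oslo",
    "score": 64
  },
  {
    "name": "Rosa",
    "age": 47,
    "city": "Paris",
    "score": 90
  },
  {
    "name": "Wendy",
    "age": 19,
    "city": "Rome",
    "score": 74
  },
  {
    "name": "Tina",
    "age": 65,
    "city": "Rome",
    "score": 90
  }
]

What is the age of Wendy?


Looking up record where name = Wendy
Record index: 3
Field 'age' = 19

ANSWER: 19


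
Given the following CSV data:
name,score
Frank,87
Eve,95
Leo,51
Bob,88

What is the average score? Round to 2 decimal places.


Scores: 87, 95, 51, 88
Sum = 321
Count = 4
Average = 321 / 4 = 80.25

ANSWER: 80.25


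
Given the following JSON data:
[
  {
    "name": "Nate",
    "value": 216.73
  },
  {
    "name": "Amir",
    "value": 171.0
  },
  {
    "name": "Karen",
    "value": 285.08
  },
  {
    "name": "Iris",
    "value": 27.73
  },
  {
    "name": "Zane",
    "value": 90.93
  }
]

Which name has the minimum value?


Comparing values:
  Nate: 216.73
  Amir: 171.0
  Karen: 285.08
  Iris: 27.73
  Zane: 90.93
Minimum: Iris (27.73)

ANSWER: Iris


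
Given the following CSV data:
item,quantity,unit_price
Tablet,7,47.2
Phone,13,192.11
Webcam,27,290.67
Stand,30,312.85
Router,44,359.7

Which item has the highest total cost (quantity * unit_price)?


Computing row totals:
  Tablet: 330.4
  Phone: 2497.43
  Webcam: 7848.09
  Stand: 9385.5
  Router: 15826.8
Maximum: Router (15826.8)

ANSWER: Router


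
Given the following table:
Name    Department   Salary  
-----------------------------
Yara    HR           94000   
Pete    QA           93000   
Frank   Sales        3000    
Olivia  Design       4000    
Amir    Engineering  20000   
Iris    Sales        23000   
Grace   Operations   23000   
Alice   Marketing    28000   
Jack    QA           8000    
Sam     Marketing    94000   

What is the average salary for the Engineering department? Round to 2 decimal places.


Engineering department members:
  Amir: 20000
Sum = 20000
Count = 1
Average = 20000 / 1 = 20000.00

ANSWER: 20000.00


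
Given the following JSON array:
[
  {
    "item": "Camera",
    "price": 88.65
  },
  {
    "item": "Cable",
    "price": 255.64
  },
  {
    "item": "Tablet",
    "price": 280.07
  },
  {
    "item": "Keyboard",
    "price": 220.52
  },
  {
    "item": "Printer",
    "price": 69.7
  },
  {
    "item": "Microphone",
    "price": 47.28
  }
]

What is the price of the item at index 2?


Array index 2 -> Tablet
price = 280.07

ANSWER: 280.07


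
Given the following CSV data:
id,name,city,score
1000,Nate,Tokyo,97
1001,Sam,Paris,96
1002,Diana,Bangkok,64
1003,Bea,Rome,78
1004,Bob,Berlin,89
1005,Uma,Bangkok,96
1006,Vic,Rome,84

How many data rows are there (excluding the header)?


Counting rows (excluding header):
Header: id,name,city,score
Data rows: 7

ANSWER: 7


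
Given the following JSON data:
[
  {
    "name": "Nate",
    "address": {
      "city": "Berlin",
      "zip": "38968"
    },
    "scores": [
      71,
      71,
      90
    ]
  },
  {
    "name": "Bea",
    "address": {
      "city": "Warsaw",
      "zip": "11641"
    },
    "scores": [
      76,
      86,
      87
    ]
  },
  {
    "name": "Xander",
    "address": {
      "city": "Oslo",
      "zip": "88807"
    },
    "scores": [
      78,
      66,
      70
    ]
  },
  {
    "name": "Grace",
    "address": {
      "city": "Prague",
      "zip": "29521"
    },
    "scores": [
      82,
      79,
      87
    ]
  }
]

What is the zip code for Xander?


Path: records[2].address.zip
Value: 88807

ANSWER: 88807


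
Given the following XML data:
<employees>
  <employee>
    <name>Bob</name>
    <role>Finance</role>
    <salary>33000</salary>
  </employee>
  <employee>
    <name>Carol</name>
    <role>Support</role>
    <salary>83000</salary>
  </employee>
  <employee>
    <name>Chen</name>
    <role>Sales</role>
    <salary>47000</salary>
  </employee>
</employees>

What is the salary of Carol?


Searching for <employee> with <name>Carol</name>
Found at position 2
<salary>83000</salary>

ANSWER: 83000


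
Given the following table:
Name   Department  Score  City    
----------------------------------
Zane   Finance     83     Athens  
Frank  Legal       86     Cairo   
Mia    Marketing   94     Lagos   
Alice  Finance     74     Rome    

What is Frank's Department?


Row 2: Frank
Department = Legal

ANSWER: Legal


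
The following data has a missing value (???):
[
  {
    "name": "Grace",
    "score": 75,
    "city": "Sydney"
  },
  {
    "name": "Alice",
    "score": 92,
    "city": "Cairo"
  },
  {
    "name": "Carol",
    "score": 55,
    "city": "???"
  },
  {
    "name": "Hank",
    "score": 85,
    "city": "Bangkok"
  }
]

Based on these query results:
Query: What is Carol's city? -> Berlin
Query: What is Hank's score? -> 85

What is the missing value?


The missing value is Carol's city
From query: Carol's city = Berlin

ANSWER: Berlin


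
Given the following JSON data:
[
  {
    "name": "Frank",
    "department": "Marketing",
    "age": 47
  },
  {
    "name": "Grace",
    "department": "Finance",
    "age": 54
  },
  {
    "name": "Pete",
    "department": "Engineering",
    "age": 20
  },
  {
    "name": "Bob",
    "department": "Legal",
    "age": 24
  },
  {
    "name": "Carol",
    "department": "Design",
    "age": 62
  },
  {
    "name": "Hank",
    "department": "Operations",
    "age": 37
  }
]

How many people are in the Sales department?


Scanning records for department = Sales
  No matches found
Count: 0

ANSWER: 0


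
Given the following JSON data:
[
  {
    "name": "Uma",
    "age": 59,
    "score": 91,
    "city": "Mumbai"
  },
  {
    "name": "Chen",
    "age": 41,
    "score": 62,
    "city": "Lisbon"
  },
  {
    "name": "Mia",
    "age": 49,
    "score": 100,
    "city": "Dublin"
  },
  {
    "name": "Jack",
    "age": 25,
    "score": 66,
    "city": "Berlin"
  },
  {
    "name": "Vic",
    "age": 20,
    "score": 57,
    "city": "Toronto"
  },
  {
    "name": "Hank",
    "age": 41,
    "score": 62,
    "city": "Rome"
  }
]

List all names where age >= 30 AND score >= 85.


Checking both conditions:
  Uma (age=59, score=91) -> YES
  Chen (age=41, score=62) -> no
  Mia (age=49, score=100) -> YES
  Jack (age=25, score=66) -> no
  Vic (age=20, score=57) -> no
  Hank (age=41, score=62) -> no


ANSWER: Uma, Mia


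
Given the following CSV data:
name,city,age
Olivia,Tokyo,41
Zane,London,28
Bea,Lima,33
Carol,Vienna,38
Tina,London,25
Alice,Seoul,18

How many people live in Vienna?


Scanning city column for 'Vienna':
  Row 4: Carol -> MATCH
Total matches: 1

ANSWER: 1


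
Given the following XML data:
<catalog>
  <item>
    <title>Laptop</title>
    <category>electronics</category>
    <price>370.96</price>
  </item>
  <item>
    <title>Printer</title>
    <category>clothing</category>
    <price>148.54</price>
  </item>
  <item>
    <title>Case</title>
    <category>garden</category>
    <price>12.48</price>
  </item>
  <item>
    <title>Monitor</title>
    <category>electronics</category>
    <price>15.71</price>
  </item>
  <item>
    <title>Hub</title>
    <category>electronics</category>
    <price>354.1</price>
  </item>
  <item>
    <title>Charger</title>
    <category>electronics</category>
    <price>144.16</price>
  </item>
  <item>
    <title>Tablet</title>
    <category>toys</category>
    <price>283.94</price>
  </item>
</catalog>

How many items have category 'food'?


Scanning <item> elements for <category>food</category>:
Count: 0

ANSWER: 0


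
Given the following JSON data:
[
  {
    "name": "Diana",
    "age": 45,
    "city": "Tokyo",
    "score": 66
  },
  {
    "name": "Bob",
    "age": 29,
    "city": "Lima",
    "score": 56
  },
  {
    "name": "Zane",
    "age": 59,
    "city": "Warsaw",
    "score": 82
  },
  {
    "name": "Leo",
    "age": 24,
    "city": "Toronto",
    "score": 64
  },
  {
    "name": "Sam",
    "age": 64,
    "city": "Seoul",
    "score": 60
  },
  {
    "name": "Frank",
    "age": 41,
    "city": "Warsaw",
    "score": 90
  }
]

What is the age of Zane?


Looking up record where name = Zane
Record index: 2
Field 'age' = 59

ANSWER: 59


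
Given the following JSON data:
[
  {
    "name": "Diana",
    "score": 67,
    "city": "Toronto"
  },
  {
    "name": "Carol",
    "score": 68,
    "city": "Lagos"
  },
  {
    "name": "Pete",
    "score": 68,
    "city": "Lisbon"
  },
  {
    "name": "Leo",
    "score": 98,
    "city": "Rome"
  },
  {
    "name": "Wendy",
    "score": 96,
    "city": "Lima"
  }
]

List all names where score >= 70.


Filtering records where score >= 70:
  Diana (score=67) -> no
  Carol (score=68) -> no
  Pete (score=68) -> no
  Leo (score=98) -> YES
  Wendy (score=96) -> YES


ANSWER: Leo, Wendy


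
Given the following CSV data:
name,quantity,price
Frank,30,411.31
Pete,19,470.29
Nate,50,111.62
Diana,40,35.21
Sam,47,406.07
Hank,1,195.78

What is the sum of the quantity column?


Values in 'quantity' column:
  Row 1: 30
  Row 2: 19
  Row 3: 50
  Row 4: 40
  Row 5: 47
  Row 6: 1
Sum = 30 + 19 + 50 + 40 + 47 + 1 = 187

ANSWER: 187


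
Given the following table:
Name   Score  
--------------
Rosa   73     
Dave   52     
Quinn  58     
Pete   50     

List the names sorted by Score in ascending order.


Sorting by Score (ascending):
  Pete: 50
  Dave: 52
  Quinn: 58
  Rosa: 73


ANSWER: Pete, Dave, Quinn, Rosa


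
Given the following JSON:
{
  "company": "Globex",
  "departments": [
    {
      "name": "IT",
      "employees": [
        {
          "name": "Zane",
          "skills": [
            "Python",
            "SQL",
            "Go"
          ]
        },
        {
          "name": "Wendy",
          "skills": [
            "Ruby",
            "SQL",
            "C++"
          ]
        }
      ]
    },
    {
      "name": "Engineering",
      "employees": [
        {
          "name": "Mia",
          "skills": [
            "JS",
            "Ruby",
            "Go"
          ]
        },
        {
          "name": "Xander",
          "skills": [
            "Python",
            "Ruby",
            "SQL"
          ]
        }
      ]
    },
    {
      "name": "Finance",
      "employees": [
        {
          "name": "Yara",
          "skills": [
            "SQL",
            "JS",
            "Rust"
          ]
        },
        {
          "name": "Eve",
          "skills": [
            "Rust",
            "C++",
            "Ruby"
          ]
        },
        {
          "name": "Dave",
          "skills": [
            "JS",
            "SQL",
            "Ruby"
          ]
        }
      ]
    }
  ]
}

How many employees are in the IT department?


Path: departments[0].employees
Count: 2

ANSWER: 2


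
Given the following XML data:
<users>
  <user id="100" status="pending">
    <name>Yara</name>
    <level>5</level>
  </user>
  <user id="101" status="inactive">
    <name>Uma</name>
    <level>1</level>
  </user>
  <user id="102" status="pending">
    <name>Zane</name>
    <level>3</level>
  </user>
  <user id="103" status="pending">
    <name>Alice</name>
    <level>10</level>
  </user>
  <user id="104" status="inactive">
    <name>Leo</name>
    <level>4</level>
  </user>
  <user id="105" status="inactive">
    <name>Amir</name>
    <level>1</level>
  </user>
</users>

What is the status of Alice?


Finding user with name = Alice
user id="103" status="pending"

ANSWER: pending


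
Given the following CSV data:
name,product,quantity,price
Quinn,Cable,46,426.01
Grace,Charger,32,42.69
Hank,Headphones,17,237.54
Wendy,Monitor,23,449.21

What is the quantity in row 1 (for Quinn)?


Row 1: Quinn
Column 'quantity' = 46

ANSWER: 46


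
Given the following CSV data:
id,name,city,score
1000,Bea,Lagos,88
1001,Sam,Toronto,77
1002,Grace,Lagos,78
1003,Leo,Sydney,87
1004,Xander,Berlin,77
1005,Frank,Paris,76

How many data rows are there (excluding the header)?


Counting rows (excluding header):
Header: id,name,city,score
Data rows: 6

ANSWER: 6


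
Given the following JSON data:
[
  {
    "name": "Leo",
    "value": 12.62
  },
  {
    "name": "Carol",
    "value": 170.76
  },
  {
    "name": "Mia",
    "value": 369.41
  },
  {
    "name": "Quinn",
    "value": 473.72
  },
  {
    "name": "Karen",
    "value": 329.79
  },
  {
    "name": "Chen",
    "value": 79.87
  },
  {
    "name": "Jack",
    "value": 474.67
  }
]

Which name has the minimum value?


Comparing values:
  Leo: 12.62
  Carol: 170.76
  Mia: 369.41
  Quinn: 473.72
  Karen: 329.79
  Chen: 79.87
  Jack: 474.67
Minimum: Leo (12.62)

ANSWER: Leo


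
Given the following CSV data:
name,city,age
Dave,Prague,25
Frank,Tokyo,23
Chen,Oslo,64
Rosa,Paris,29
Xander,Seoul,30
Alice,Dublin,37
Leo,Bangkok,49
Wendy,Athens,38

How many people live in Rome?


Scanning city column for 'Rome':
Total matches: 0

ANSWER: 0


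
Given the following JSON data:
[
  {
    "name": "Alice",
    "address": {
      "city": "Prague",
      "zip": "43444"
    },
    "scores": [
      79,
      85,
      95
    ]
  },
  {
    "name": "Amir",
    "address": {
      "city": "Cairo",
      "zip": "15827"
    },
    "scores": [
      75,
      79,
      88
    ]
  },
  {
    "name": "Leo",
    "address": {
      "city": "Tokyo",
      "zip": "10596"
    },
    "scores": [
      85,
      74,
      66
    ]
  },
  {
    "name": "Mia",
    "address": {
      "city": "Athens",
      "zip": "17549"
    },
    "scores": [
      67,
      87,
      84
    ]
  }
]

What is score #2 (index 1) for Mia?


Path: records[3].scores[1]
Value: 87

ANSWER: 87


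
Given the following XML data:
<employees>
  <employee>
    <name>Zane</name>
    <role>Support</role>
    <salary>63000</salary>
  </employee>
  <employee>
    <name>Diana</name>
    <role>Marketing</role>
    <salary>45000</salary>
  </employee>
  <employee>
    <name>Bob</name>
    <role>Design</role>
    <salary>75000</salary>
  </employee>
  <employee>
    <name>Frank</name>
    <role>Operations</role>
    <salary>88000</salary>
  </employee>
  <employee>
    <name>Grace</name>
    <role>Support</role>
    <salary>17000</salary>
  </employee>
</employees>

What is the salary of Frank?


Searching for <employee> with <name>Frank</name>
Found at position 4
<salary>88000</salary>

ANSWER: 88000


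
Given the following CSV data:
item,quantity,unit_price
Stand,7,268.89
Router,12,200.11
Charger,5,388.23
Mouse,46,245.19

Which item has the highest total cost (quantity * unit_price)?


Computing row totals:
  Stand: 1882.23
  Router: 2401.32
  Charger: 1941.15
  Mouse: 11278.74
Maximum: Mouse (11278.74)

ANSWER: Mouse


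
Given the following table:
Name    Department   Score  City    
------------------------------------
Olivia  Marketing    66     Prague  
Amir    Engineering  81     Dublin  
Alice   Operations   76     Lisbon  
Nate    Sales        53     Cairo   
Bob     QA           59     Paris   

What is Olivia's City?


Row 1: Olivia
City = Prague

ANSWER: Prague
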